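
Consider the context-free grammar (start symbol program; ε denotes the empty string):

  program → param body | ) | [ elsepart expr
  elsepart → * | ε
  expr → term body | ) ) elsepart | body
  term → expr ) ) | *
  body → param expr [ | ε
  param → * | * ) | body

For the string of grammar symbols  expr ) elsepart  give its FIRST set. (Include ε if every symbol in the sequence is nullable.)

Add FIRST(expr)\{ε} = { ), *, [ }; expr is nullable, continue.
) is a terminal; add {)} and stop.

{ ), *, [ }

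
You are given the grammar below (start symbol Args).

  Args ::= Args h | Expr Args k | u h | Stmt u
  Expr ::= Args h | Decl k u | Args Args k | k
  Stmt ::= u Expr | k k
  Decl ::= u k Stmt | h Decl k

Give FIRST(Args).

From Args ::= Args h: add FIRST(Args) = { h, k, u }.
From Args ::= Expr Args k: add FIRST(Expr) = { h, k, u }.
Args ::= u h contributes {u}.
From Args ::= Stmt u: add FIRST(Stmt) = { k, u }.
Union: FIRST(Args) = { h, k, u }.

{ h, k, u }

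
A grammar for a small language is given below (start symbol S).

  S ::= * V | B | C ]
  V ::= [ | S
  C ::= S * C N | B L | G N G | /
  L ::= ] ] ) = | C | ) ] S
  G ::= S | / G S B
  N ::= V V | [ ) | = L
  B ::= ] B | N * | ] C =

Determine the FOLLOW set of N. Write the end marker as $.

In C ::= S * C N: N is at the end, add FOLLOW(C) = { *, /, =, [, ] }.
In C ::= G N G: add FIRST(G) = { *, /, =, [, ] }.
In B ::= N *: add FIRST(*) = { * }.
Union: FOLLOW(N) = { *, /, =, [, ] }.

{ *, /, =, [, ] }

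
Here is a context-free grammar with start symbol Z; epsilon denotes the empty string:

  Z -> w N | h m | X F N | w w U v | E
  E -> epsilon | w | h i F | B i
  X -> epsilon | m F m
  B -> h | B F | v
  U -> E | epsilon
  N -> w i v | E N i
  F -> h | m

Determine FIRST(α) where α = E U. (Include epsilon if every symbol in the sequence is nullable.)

{ h, v, w, epsilon }

Add FIRST(E)\{epsilon} = { h, v, w }; E is nullable, continue.
Add FIRST(U)\{epsilon} = { h, v, w }; U is nullable, continue.
Every symbol is nullable, so include epsilon.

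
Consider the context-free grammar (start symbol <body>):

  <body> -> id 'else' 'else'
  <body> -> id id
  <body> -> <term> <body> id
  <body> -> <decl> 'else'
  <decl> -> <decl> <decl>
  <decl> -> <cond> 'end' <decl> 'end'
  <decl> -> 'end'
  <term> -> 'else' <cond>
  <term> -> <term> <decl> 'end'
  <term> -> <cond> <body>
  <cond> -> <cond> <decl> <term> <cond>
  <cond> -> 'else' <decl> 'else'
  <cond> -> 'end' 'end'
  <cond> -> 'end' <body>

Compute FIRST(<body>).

<body> -> id 'else' 'else' contributes {id}.
<body> -> id id contributes {id}.
From <body> -> <term> <body> id: add FIRST(<term>) = { 'else', 'end' }.
From <body> -> <decl> 'else': add FIRST(<decl>) = { 'else', 'end' }.
Union: FIRST(<body>) = { 'else', 'end', id }.

{ 'else', 'end', id }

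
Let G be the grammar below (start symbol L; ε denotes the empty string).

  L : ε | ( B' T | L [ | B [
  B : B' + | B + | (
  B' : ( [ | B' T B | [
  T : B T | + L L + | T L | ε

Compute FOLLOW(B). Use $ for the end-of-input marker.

{ $, (, +, [ }

In L : B [: add FIRST([) = { [ }.
In B : B +: add FIRST(+) = { + }.
In B' : B' T B: B is at the end, add FOLLOW(B') = { $, (, +, [ }.
In T : B T: add FIRST(T)\{ε} = { (, +, [ }.
  Since T is nullable, also add FOLLOW(T) = { $, (, +, [ }.
Union: FOLLOW(B) = { $, (, +, [ }.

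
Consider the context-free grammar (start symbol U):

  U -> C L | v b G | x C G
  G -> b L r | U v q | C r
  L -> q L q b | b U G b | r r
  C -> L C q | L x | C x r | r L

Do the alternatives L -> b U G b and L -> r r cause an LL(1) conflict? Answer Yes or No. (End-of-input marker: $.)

No

FIRST(b U G b) = { b } and FIRST(r r) = { r }.
The FIRST sets are disjoint and neither alternative is nullable — no conflict.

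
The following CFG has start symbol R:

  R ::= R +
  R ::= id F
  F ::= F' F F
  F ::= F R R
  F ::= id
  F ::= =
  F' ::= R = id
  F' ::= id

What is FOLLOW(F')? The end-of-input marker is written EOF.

{ =, id }

In F ::= F' F F: add FIRST(F F) = { =, id }.
Union: FOLLOW(F') = { =, id }.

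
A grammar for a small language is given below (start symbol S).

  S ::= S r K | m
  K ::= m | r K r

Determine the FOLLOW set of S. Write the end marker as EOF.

S is the start symbol, so EOF ∈ FOLLOW(S).
In S ::= S r K: add FIRST(r K) = { r }.
Union: FOLLOW(S) = { EOF, r }.

{ EOF, r }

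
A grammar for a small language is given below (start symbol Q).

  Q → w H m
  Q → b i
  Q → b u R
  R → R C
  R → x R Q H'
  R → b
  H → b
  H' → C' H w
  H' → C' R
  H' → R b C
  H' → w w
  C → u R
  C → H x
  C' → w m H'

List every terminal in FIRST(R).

From R → R C: add FIRST(R) = { b, x }.
R → x R Q H' contributes {x}.
R → b contributes {b}.
Union: FIRST(R) = { b, x }.

{ b, x }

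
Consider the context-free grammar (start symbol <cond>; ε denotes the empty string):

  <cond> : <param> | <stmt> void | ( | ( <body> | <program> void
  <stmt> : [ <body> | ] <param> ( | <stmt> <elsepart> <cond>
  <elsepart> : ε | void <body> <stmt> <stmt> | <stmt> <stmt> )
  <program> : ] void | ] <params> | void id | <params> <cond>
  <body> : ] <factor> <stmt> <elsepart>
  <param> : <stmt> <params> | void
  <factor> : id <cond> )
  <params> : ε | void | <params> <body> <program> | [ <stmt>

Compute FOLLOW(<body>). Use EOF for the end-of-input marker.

{ EOF, (, ), [, ], void }

In <cond> : ( <body>: <body> is at the end, add FOLLOW(<cond>) = { EOF, (, ), [, ], void }.
In <stmt> : [ <body>: <body> is at the end, add FOLLOW(<stmt>) = { EOF, (, ), [, ], void }.
In <elsepart> : void <body> <stmt> <stmt>: add FIRST(<stmt> <stmt>) = { [, ] }.
In <params> : <params> <body> <program>: add FIRST(<program>) = { (, [, ], void }.
Union: FOLLOW(<body>) = { EOF, (, ), [, ], void }.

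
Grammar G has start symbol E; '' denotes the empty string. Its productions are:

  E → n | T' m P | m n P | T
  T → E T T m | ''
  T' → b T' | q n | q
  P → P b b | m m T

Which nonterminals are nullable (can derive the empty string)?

{ E, T }

Directly nullable (have an ''-production): T.
E → T with every symbol nullable, so E is nullable.
No other nonterminal has a production whose RHS symbols are all nullable.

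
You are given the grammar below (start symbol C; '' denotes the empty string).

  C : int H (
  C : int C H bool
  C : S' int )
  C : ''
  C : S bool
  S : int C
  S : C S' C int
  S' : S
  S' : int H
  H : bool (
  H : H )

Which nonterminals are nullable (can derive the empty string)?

{ C }

Directly nullable (have an ''-production): C.
No other nonterminal has a production whose RHS symbols are all nullable.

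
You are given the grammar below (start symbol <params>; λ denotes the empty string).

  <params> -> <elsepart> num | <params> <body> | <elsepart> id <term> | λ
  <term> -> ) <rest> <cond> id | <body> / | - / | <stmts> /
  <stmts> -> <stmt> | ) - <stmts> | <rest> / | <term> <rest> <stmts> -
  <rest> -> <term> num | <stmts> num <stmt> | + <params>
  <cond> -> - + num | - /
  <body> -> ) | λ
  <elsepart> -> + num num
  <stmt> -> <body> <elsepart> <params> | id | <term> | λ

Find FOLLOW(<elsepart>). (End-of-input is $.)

In <params> -> <elsepart> num: add FIRST(num) = { num }.
In <params> -> <elsepart> id <term>: add FIRST(id <term>) = { id }.
In <stmt> -> <body> <elsepart> <params>: add FIRST(<params>)\{λ} = { ), + }.
  Since <params> is nullable, also add FOLLOW(<stmt>) = { ), +, -, /, id, num }.
Union: FOLLOW(<elsepart>) = { ), +, -, /, id, num }.

{ ), +, -, /, id, num }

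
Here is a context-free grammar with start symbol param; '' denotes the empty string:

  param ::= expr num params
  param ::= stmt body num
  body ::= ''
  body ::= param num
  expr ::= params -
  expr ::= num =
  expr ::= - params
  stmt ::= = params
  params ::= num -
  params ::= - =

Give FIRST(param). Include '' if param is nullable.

From param ::= expr num params: add FIRST(expr) = { -, num }.
From param ::= stmt body num: add FIRST(stmt) = { = }.
Union: FIRST(param) = { -, =, num }.

{ -, =, num }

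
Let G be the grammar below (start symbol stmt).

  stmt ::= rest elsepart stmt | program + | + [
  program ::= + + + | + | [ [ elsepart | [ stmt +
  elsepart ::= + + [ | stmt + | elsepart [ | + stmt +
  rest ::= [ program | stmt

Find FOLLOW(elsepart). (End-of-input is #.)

In stmt ::= rest elsepart stmt: add FIRST(stmt) = { +, [ }.
In program ::= [ [ elsepart: elsepart is at the end, add FOLLOW(program) = { +, [ }.
In elsepart ::= elsepart [: add FIRST([) = { [ }.
Union: FOLLOW(elsepart) = { +, [ }.

{ +, [ }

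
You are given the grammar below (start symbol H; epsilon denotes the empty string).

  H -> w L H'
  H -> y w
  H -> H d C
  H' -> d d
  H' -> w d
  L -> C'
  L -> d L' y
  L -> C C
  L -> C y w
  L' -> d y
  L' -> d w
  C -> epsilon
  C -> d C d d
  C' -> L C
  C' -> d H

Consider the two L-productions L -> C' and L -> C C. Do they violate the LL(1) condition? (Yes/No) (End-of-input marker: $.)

Yes

FIRST(C') = { d, y, epsilon } and FIRST(C C) = { d, epsilon }.
Both contain d, so the two alternatives are not disjoint — LL(1) conflict.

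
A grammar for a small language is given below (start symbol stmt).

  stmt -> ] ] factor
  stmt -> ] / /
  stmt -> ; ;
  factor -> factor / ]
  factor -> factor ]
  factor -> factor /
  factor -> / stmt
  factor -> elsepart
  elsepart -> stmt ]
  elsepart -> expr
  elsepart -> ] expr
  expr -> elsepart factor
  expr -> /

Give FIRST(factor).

From factor -> factor / ]: add FIRST(factor) = { /, ;, ] }.
From factor -> factor ]: add FIRST(factor) = { /, ;, ] }.
From factor -> factor /: add FIRST(factor) = { /, ;, ] }.
factor -> / stmt contributes {/}.
From factor -> elsepart: add FIRST(elsepart) = { /, ;, ] }.
Union: FIRST(factor) = { /, ;, ] }.

{ /, ;, ] }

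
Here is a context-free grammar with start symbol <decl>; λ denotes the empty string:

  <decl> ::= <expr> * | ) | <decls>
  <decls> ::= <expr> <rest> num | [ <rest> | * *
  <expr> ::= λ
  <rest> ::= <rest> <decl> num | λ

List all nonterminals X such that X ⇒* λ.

{ <expr>, <rest> }

Directly nullable (have an λ-production): <expr>, <rest>.
No other nonterminal has a production whose RHS symbols are all nullable.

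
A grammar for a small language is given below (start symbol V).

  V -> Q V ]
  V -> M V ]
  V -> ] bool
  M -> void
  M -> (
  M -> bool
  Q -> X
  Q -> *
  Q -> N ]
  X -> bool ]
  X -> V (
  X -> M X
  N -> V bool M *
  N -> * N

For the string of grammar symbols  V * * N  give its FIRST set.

{ (, *, ], bool, void }

Add FIRST(V) = { (, *, ], bool, void }; V is not nullable, stop.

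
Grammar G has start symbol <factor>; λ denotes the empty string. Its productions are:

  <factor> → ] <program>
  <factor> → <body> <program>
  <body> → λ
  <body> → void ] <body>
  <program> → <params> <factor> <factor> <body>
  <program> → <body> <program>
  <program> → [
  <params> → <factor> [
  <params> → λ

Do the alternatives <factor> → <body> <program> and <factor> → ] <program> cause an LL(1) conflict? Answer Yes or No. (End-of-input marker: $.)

Yes

FIRST(<body> <program>) = { [, ], void } and FIRST(] <program>) = { ] }.
Both contain ], so the two alternatives are not disjoint — LL(1) conflict.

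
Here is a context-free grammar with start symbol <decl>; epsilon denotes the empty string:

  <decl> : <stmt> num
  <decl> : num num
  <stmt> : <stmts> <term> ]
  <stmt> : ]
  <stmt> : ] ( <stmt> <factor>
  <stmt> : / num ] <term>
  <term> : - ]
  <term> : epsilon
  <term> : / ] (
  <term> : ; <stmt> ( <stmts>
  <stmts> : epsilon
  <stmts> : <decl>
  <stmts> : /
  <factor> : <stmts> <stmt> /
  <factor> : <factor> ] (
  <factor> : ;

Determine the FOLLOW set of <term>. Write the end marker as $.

In <stmt> : <stmts> <term> ]: add FIRST(]) = { ] }.
In <stmt> : / num ] <term>: <term> is at the end, add FOLLOW(<stmt>) = { (, -, /, ;, ], num }.
Union: FOLLOW(<term>) = { (, -, /, ;, ], num }.

{ (, -, /, ;, ], num }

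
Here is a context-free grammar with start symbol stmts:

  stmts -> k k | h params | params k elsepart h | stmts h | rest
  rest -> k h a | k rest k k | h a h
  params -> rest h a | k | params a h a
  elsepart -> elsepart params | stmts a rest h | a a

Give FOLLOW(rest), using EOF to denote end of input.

In stmts -> rest: rest is at the end, add FOLLOW(stmts) = { EOF, a, h }.
In rest -> k rest k k: add FIRST(k k) = { k }.
In params -> rest h a: add FIRST(h a) = { h }.
In elsepart -> stmts a rest h: add FIRST(h) = { h }.
Union: FOLLOW(rest) = { EOF, a, h, k }.

{ EOF, a, h, k }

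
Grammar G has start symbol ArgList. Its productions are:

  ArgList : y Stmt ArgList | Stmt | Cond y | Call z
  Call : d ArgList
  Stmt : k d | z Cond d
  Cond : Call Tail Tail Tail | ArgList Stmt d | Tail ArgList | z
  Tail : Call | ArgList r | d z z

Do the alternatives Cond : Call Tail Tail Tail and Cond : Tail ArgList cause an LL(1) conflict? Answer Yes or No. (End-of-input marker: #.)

FIRST(Call Tail Tail Tail) = { d } and FIRST(Tail ArgList) = { d, k, y, z }.
Both contain d, so the two alternatives are not disjoint — LL(1) conflict.

Yes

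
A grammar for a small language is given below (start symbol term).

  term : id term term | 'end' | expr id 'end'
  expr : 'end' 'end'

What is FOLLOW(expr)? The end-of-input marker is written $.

{ id }

In term : expr id 'end': add FIRST(id 'end') = { id }.
Union: FOLLOW(expr) = { id }.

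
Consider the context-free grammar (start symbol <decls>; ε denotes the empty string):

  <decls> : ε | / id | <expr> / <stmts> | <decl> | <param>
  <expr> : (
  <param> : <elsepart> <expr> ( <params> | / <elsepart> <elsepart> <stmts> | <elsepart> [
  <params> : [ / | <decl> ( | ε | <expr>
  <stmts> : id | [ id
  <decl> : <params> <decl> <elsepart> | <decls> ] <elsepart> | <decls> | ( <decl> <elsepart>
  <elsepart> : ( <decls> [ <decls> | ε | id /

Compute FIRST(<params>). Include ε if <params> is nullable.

<params> : [ / contributes {[}.
From <params> : <decl> (: <decl> nullable, take FIRST(<decl>) ∪ {(} = { (, /, [, ], id }.
<params> : ε contributes ε.
From <params> : <expr>: add FIRST(<expr>) = { ( }.
Union: FIRST(<params>) = { (, /, [, ], id, ε }.

{ (, /, [, ], id, ε }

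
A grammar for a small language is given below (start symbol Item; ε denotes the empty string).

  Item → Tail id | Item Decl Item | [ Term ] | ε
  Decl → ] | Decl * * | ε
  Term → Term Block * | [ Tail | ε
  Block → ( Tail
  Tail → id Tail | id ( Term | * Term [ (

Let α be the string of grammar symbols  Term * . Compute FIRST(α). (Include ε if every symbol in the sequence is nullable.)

Add FIRST(Term)\{ε} = { (, [ }; Term is nullable, continue.
* is a terminal; add {*} and stop.

{ (, *, [ }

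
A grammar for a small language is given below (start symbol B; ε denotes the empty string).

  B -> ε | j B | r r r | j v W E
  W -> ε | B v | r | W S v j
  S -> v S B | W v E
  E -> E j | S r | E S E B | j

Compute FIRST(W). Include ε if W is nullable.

W -> ε contributes ε.
From W -> B v: B nullable, take FIRST(B) ∪ {v} = { j, r, v }.
W -> r contributes {r}.
From W -> W S v j: W nullable, take FIRST(W) ∪ FIRST(S) = { j, r, v }.
Union: FIRST(W) = { j, r, v, ε }.

{ j, r, v, ε }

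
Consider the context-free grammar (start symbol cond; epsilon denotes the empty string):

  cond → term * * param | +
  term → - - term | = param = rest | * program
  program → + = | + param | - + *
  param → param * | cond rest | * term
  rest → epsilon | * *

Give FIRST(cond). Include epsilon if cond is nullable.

{ *, +, -, = }

From cond → term * * param: add FIRST(term) = { *, -, = }.
cond → + contributes {+}.
Union: FIRST(cond) = { *, +, -, = }.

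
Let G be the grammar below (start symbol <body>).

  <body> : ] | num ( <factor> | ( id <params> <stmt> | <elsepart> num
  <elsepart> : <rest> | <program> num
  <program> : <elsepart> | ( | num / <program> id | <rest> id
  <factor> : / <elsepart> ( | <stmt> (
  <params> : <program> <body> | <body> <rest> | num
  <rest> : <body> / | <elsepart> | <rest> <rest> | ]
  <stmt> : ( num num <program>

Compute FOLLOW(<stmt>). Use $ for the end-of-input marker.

In <body> : ( id <params> <stmt>: <stmt> is at the end, add FOLLOW(<body>) = { $, (, /, ], num }.
In <factor> : <stmt> (: add FIRST(() = { ( }.
Union: FOLLOW(<stmt>) = { $, (, /, ], num }.

{ $, (, /, ], num }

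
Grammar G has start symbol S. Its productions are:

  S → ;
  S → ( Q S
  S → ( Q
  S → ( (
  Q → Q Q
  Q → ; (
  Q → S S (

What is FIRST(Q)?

{ (, ; }

From Q → Q Q: add FIRST(Q) = { (, ; }.
Q → ; ( contributes {;}.
From Q → S S (: add FIRST(S) = { (, ; }.
Union: FIRST(Q) = { (, ; }.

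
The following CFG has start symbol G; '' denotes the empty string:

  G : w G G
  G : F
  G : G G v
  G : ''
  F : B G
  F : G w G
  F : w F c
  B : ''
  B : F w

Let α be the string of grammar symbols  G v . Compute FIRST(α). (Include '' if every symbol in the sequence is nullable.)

{ v, w }

Add FIRST(G)\{''} = { v, w }; G is nullable, continue.
v is a terminal; add {v} and stop.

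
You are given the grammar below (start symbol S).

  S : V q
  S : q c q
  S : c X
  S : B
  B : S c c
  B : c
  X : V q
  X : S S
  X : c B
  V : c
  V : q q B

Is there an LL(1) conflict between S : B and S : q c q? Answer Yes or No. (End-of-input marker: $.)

FIRST(B) = { c, q } and FIRST(q c q) = { q }.
Both contain q, so the two alternatives are not disjoint — LL(1) conflict.

Yes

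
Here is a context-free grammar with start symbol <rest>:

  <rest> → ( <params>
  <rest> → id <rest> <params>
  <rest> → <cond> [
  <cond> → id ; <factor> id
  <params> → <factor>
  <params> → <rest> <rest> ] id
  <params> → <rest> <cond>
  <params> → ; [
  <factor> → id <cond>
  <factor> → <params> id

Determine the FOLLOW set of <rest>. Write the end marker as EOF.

{ EOF, (, ;, ], id }

<rest> is the start symbol, so EOF ∈ FOLLOW(<rest>).
In <rest> → id <rest> <params>: add FIRST(<params>) = { (, ;, id }.
In <params> → <rest> <rest> ] id: add FIRST(<rest> ] id) = { (, id }.
In <params> → <rest> <rest> ] id: add FIRST(] id) = { ] }.
In <params> → <rest> <cond>: add FIRST(<cond>) = { id }.
Union: FOLLOW(<rest>) = { EOF, (, ;, ], id }.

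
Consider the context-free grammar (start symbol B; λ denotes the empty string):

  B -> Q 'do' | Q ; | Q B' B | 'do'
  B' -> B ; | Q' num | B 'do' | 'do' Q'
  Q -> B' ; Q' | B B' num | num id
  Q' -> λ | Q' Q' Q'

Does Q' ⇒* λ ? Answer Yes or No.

Q' has an λ-production, so Q' ⇒ λ.

Yes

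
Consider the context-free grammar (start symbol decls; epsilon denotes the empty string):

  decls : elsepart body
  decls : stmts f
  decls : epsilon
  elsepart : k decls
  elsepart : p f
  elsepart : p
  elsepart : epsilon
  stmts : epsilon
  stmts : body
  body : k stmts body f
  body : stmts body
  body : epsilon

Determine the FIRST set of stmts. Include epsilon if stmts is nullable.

stmts : epsilon contributes epsilon.
From stmts : body: add FIRST(body) = { k, epsilon } (including epsilon since body is nullable).
Union: FIRST(stmts) = { k, epsilon }.

{ k, epsilon }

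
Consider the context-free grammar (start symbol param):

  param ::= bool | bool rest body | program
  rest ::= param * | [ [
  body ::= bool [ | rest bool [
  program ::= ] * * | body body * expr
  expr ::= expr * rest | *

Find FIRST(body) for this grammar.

body ::= bool [ contributes {bool}.
From body ::= rest bool [: add FIRST(rest) = { [, ], bool }.
Union: FIRST(body) = { [, ], bool }.

{ [, ], bool }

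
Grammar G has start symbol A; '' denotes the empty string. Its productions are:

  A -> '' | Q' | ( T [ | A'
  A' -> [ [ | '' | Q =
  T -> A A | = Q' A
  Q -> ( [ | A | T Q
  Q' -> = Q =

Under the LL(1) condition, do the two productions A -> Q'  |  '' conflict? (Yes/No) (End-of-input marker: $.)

Yes

FIRST(Q') = { = } and FIRST('') = { '' }.
The second alternative is nullable and FOLLOW(A) = { $, (, =, [ } shares = with FIRST of the first — conflict.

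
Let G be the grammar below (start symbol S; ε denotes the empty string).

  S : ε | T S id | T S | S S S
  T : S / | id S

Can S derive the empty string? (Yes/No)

Yes

S has an ε-production, so S ⇒ ε.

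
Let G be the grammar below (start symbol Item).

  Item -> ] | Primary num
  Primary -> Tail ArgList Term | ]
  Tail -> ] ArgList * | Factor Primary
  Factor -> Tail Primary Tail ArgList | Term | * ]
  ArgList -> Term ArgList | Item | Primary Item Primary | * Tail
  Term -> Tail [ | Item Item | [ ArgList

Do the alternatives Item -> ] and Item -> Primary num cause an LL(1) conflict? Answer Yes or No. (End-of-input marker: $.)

Yes

FIRST(]) = { ] } and FIRST(Primary num) = { *, [, ] }.
Both contain ], so the two alternatives are not disjoint — LL(1) conflict.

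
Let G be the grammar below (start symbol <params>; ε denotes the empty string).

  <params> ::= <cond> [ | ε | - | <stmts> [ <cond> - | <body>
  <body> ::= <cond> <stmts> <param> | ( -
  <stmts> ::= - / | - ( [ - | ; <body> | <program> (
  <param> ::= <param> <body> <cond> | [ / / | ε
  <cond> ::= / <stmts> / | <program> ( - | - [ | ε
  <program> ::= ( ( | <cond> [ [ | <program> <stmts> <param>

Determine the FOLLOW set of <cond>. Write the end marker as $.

{ $, (, -, /, ;, [ }

In <params> ::= <cond> [: add FIRST([) = { [ }.
In <params> ::= <stmts> [ <cond> -: add FIRST(-) = { - }.
In <body> ::= <cond> <stmts> <param>: add FIRST(<stmts> <param>) = { (, -, /, ;, [ }.
In <param> ::= <param> <body> <cond>: <cond> is at the end, add FOLLOW(<param>) = { $, (, -, /, ;, [ }.
In <program> ::= <cond> [ [: add FIRST([ [) = { [ }.
Union: FOLLOW(<cond>) = { $, (, -, /, ;, [ }.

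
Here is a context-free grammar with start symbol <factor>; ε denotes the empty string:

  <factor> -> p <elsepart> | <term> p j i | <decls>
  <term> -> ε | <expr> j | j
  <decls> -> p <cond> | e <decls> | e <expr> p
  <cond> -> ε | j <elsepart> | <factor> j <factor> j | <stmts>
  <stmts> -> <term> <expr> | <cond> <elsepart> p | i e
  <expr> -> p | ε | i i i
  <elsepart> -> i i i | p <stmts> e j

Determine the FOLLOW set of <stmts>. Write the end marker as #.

In <cond> -> <stmts>: <stmts> is at the end, add FOLLOW(<cond>) = { #, i, j, p }.
In <elsepart> -> p <stmts> e j: add FIRST(e j) = { e }.
Union: FOLLOW(<stmts>) = { #, e, i, j, p }.

{ #, e, i, j, p }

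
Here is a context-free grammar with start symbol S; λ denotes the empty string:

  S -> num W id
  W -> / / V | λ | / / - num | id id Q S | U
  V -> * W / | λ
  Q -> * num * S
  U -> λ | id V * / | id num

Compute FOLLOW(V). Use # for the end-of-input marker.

{ *, /, id }

In W -> / / V: V is at the end, add FOLLOW(W) = { /, id }.
In U -> id V * /: add FIRST(* /) = { * }.
Union: FOLLOW(V) = { *, /, id }.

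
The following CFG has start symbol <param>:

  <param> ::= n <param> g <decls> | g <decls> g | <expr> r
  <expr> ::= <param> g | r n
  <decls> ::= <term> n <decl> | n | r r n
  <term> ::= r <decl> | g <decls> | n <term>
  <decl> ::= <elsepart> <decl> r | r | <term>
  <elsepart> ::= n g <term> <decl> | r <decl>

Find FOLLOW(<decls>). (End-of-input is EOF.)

{ EOF, g, n, r }

In <param> ::= n <param> g <decls>: <decls> is at the end, add FOLLOW(<param>) = { EOF, g }.
In <param> ::= g <decls> g: add FIRST(g) = { g }.
In <term> ::= g <decls>: <decls> is at the end, add FOLLOW(<term>) = { EOF, g, n, r }.
Union: FOLLOW(<decls>) = { EOF, g, n, r }.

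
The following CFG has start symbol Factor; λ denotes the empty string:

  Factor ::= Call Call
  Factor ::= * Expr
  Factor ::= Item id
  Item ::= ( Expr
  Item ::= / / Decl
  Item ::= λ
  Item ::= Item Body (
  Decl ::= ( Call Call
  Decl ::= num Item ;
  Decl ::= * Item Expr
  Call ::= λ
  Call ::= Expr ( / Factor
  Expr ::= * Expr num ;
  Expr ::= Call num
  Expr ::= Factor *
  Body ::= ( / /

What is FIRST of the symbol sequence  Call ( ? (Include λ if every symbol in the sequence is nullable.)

{ (, *, /, id, num }

Add FIRST(Call)\{λ} = { (, *, /, id, num }; Call is nullable, continue.
( is a terminal; add {(} and stop.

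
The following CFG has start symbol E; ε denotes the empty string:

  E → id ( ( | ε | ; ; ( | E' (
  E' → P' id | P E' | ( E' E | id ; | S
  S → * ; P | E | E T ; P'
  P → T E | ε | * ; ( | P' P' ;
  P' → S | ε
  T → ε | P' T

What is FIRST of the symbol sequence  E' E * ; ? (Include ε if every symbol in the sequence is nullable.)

Add FIRST(E')\{ε} = { (, *, ;, id }; E' is nullable, continue.
Add FIRST(E)\{ε} = { (, *, ;, id }; E is nullable, continue.
* is a terminal; add {*} and stop.

{ (, *, ;, id }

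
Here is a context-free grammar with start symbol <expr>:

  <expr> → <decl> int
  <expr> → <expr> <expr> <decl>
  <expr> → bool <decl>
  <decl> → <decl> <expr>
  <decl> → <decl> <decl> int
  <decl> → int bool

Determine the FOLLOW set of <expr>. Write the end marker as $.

<expr> is the start symbol, so $ ∈ FOLLOW(<expr>).
In <expr> → <expr> <expr> <decl>: add FIRST(<expr> <decl>) = { bool, int }.
In <expr> → <expr> <expr> <decl>: add FIRST(<decl>) = { int }.
In <decl> → <decl> <expr>: <expr> is at the end, add FOLLOW(<decl>) = { $, bool, int }.
Union: FOLLOW(<expr>) = { $, bool, int }.

{ $, bool, int }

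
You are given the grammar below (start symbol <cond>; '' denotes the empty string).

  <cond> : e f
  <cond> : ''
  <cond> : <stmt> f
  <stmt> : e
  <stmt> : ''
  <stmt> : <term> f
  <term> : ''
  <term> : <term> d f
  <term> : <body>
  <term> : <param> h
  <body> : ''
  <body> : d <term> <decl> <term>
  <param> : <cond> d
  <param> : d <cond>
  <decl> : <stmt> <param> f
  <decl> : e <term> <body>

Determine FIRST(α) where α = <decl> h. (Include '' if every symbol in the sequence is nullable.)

{ d, e, f }

Add FIRST(<decl>) = { d, e, f }; <decl> is not nullable, stop.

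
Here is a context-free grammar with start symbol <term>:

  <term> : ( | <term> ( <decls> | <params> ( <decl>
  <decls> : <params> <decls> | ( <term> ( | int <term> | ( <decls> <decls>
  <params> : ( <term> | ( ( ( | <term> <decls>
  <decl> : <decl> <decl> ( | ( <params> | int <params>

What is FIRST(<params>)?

<params> : ( <term> contributes {(}.
<params> : ( ( ( contributes {(}.
From <params> : <term> <decls>: add FIRST(<term>) = { ( }.
Union: FIRST(<params>) = { ( }.

{ ( }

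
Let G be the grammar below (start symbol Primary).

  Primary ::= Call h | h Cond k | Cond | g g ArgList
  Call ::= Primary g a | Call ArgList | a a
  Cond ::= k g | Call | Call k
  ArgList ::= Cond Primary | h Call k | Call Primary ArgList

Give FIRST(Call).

{ a, g, h, k }

From Call ::= Primary g a: add FIRST(Primary) = { a, g, h, k }.
From Call ::= Call ArgList: add FIRST(Call) = { a, g, h, k }.
Call ::= a a contributes {a}.
Union: FIRST(Call) = { a, g, h, k }.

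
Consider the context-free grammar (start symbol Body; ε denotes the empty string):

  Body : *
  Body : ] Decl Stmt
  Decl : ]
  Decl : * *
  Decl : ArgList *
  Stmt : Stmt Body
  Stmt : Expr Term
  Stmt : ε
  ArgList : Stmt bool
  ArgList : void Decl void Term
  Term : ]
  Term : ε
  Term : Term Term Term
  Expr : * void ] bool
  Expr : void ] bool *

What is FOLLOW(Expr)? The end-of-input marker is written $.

{ $, *, ], bool }

In Stmt : Expr Term: add FIRST(Term)\{ε} = { ] }.
  Since Term is nullable, also add FOLLOW(Stmt) = { $, *, ], bool }.
Union: FOLLOW(Expr) = { $, *, ], bool }.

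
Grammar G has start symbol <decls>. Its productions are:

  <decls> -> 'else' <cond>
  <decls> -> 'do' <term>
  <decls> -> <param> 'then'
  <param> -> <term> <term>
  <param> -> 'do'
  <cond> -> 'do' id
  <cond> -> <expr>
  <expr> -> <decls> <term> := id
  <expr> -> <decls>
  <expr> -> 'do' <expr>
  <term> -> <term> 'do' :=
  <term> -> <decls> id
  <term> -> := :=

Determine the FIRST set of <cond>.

<cond> -> 'do' id contributes {'do'}.
From <cond> -> <expr>: add FIRST(<expr>) = { 'do', 'else', := }.
Union: FIRST(<cond>) = { 'do', 'else', := }.

{ 'do', 'else', := }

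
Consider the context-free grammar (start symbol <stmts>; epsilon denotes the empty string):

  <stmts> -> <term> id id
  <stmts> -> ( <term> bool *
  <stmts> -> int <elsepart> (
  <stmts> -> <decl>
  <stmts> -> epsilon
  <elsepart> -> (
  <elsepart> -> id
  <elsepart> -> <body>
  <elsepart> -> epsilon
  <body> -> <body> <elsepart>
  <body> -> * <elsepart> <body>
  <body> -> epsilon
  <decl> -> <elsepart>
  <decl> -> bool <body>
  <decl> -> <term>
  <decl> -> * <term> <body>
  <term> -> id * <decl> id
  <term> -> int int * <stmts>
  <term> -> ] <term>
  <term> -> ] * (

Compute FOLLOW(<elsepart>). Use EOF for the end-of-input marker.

{ EOF, (, *, bool, id }

In <stmts> -> int <elsepart> (: add FIRST(() = { ( }.
In <body> -> <body> <elsepart>: <elsepart> is at the end, add FOLLOW(<body>) = { EOF, (, *, bool, id }.
In <body> -> * <elsepart> <body>: add FIRST(<body>)\{epsilon} = { (, *, id }.
  Since <body> is nullable, also add FOLLOW(<body>) = { EOF, (, *, bool, id }.
In <decl> -> <elsepart>: <elsepart> is at the end, add FOLLOW(<decl>) = { EOF, (, *, bool, id }.
Union: FOLLOW(<elsepart>) = { EOF, (, *, bool, id }.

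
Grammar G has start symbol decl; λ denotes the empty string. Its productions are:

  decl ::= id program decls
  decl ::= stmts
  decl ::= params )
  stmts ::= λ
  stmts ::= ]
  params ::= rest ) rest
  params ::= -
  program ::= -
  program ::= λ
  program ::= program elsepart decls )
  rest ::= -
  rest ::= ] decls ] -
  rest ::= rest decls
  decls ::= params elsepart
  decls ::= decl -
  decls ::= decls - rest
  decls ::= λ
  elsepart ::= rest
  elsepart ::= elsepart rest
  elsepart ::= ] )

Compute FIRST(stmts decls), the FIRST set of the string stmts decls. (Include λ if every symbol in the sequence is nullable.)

{ -, ], id, λ }

Add FIRST(stmts)\{λ} = { ] }; stmts is nullable, continue.
Add FIRST(decls)\{λ} = { -, ], id }; decls is nullable, continue.
Every symbol is nullable, so include λ.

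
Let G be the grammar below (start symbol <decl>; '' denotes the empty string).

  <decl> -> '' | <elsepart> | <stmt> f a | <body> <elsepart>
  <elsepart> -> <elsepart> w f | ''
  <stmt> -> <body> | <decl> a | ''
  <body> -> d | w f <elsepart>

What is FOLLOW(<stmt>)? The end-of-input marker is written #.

In <decl> -> <stmt> f a: add FIRST(f a) = { f }.
Union: FOLLOW(<stmt>) = { f }.

{ f }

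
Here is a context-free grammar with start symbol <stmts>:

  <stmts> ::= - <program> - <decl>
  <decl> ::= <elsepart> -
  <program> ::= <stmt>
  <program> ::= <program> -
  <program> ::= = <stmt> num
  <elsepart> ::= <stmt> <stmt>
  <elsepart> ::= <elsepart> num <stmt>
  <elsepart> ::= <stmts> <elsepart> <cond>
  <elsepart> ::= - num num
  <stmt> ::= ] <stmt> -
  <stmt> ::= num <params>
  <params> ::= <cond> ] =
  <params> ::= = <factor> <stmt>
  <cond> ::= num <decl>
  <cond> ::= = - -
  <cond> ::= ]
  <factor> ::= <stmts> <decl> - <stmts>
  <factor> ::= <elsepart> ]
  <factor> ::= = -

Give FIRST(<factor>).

From <factor> ::= <stmts> <decl> - <stmts>: add FIRST(<stmts>) = { - }.
From <factor> ::= <elsepart> ]: add FIRST(<elsepart>) = { -, ], num }.
<factor> ::= = - contributes {=}.
Union: FIRST(<factor>) = { -, =, ], num }.

{ -, =, ], num }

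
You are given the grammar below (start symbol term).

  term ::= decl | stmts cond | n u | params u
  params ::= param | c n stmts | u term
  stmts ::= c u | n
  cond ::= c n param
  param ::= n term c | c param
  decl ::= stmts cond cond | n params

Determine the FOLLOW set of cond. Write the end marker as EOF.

{ EOF, c, u }

In term ::= stmts cond: cond is at the end, add FOLLOW(term) = { EOF, c, u }.
In decl ::= stmts cond cond: add FIRST(cond) = { c }.
In decl ::= stmts cond cond: cond is at the end, add FOLLOW(decl) = { EOF, c, u }.
Union: FOLLOW(cond) = { EOF, c, u }.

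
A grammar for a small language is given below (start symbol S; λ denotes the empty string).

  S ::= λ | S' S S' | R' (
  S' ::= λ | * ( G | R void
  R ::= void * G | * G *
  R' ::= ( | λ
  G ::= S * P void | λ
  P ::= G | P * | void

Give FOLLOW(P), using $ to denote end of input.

{ *, void }

In G ::= S * P void: add FIRST(void) = { void }.
In P ::= P *: add FIRST(*) = { * }.
Union: FOLLOW(P) = { *, void }.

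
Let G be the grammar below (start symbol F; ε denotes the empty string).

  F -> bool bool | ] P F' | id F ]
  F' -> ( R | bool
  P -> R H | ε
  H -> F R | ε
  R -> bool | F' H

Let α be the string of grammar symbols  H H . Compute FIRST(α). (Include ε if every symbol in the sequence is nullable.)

Add FIRST(H)\{ε} = { ], bool, id }; H is nullable, continue.
Add FIRST(H)\{ε} = { ], bool, id }; H is nullable, continue.
Every symbol is nullable, so include ε.

{ ], bool, id, ε }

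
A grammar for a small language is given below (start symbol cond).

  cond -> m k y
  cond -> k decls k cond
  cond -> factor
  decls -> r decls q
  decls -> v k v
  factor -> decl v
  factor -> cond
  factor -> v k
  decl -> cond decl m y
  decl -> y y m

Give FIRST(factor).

From factor -> decl v: add FIRST(decl) = { k, m, v, y }.
From factor -> cond: add FIRST(cond) = { k, m, v, y }.
factor -> v k contributes {v}.
Union: FIRST(factor) = { k, m, v, y }.

{ k, m, v, y }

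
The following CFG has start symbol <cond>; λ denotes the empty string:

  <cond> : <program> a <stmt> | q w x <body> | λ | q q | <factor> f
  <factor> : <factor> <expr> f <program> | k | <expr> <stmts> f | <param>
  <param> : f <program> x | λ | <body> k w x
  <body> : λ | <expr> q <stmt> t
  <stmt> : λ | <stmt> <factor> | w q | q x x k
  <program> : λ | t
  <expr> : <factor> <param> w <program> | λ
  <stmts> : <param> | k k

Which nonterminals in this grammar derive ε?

Directly nullable (have an λ-production): <cond>, <param>, <body>, <stmt>, <program>, <expr>.
<stmts> : <param> with every symbol nullable, so <stmts> is nullable.
<factor> : <param> with every symbol nullable, so <factor> is nullable.

{ <body>, <cond>, <expr>, <factor>, <param>, <program>, <stmt>, <stmts> }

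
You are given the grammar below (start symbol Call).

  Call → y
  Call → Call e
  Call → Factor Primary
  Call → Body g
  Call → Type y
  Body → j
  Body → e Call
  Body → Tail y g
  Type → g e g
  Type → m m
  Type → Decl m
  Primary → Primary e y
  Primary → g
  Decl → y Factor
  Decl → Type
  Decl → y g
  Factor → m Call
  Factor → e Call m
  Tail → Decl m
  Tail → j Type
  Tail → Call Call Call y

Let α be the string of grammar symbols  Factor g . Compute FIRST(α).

{ e, m }

Add FIRST(Factor) = { e, m }; Factor is not nullable, stop.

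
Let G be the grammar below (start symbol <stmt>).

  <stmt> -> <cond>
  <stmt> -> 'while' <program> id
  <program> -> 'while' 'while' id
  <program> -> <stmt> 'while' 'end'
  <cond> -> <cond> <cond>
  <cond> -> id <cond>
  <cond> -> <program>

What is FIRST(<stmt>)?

From <stmt> -> <cond>: add FIRST(<cond>) = { 'while', id }.
<stmt> -> 'while' <program> id contributes {'while'}.
Union: FIRST(<stmt>) = { 'while', id }.

{ 'while', id }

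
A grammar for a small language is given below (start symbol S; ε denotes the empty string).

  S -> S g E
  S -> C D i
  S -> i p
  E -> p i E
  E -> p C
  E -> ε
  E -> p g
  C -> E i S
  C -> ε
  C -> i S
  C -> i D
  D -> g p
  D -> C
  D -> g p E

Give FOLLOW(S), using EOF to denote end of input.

{ EOF, g, i, p }

S is the start symbol, so EOF ∈ FOLLOW(S).
In S -> S g E: add FIRST(g E) = { g }.
In C -> E i S: S is at the end, add FOLLOW(C) = { EOF, g, i, p }.
In C -> i S: S is at the end, add FOLLOW(C) = { EOF, g, i, p }.
Union: FOLLOW(S) = { EOF, g, i, p }.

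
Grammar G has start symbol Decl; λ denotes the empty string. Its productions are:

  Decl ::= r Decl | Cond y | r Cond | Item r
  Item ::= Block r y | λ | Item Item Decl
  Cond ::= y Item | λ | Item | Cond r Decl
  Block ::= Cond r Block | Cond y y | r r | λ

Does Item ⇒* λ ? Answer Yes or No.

Item has an λ-production, so Item ⇒ λ.

Yes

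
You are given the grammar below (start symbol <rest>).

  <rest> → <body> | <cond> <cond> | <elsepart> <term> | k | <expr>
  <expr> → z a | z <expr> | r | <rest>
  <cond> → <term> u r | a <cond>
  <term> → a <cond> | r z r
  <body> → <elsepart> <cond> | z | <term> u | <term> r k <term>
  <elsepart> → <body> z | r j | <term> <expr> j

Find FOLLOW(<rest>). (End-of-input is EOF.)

{ EOF, j }

<rest> is the start symbol, so EOF ∈ FOLLOW(<rest>).
In <expr> → <rest>: <rest> is at the end, add FOLLOW(<expr>) = { EOF, j }.
Union: FOLLOW(<rest>) = { EOF, j }.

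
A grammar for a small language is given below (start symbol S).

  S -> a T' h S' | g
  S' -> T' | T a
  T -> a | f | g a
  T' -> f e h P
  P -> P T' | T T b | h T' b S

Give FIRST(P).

{ a, f, g, h }

From P -> P T': add FIRST(P) = { a, f, g, h }.
From P -> T T b: add FIRST(T) = { a, f, g }.
P -> h T' b S contributes {h}.
Union: FIRST(P) = { a, f, g, h }.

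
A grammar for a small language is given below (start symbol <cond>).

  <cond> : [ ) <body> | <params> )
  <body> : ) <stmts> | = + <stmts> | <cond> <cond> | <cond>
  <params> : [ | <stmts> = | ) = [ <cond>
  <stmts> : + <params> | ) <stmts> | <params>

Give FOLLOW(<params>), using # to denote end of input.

In <cond> : <params> ): add FIRST()) = { ) }.
In <stmts> : + <params>: <params> is at the end, add FOLLOW(<stmts>) = { #, ), +, =, [ }.
In <stmts> : <params>: <params> is at the end, add FOLLOW(<stmts>) = { #, ), +, =, [ }.
Union: FOLLOW(<params>) = { #, ), +, =, [ }.

{ #, ), +, =, [ }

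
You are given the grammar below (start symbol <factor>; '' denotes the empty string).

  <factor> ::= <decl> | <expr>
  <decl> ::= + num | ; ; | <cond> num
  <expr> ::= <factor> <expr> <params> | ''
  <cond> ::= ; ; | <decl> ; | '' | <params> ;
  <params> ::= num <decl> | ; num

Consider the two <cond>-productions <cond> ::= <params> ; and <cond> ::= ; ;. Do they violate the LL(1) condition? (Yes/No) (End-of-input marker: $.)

FIRST(<params> ;) = { ;, num } and FIRST(; ;) = { ; }.
Both contain ;, so the two alternatives are not disjoint — LL(1) conflict.

Yes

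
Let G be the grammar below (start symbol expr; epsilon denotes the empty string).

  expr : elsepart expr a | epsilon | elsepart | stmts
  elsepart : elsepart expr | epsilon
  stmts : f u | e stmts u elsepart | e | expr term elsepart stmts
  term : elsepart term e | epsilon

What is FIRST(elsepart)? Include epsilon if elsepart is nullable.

From elsepart : elsepart expr: elsepart, expr nullable, take FIRST(elsepart) ∪ FIRST(expr) = { a, e, f }; also epsilon since the whole RHS is nullable.
elsepart : epsilon contributes epsilon.
Union: FIRST(elsepart) = { a, e, f, epsilon }.

{ a, e, f, epsilon }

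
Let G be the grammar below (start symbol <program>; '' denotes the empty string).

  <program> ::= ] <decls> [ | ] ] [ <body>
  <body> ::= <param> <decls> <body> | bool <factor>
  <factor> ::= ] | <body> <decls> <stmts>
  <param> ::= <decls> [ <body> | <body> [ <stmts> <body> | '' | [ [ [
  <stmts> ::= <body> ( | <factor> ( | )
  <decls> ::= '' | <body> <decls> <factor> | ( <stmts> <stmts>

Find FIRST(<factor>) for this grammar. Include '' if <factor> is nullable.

<factor> ::= ] contributes {]}.
From <factor> ::= <body> <decls> <stmts>: add FIRST(<body>) = { (, [, bool }.
Union: FIRST(<factor>) = { (, [, ], bool }.

{ (, [, ], bool }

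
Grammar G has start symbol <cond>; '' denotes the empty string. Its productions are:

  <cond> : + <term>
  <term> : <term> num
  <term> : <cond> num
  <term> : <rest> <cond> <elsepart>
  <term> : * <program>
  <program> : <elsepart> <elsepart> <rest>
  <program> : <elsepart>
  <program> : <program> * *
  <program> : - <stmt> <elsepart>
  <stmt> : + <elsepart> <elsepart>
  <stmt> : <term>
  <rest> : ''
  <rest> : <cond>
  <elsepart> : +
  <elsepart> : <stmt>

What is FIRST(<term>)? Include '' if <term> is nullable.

{ *, + }

From <term> : <term> num: add FIRST(<term>) = { *, + }.
From <term> : <cond> num: add FIRST(<cond>) = { + }.
From <term> : <rest> <cond> <elsepart>: <rest> nullable, take FIRST(<rest>) ∪ FIRST(<cond>) = { + }.
<term> : * <program> contributes {*}.
Union: FIRST(<term>) = { *, + }.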